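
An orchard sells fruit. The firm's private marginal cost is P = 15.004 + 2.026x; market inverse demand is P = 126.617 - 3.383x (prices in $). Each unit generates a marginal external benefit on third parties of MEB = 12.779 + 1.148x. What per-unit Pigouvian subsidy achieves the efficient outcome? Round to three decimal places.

subsidy = $46.293 per unit

Social marginal cost = private MC − MEB = 2.225 + 0.878x.
Set SMC = demand: 2.225 + 0.878x = 126.617 - 3.383x → x* = 29.1931.
The Pigouvian subsidy equals MEB at x*: 12.779 + 1.148×29.1931 = 46.2927.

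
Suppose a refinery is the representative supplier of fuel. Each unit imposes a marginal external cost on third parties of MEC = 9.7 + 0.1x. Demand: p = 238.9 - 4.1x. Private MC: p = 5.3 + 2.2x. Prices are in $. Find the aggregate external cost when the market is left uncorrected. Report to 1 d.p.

$428.4

Market equilibrium (private): 5.3 + 2.2x = 238.9 - 4.1x → x_m = 37.0794.
Total external cost = ∫₀^{x_m} (9.7 + 0.1x) dx = 9.7×37.0794 + ½×0.1×37.0794² = 428.4143.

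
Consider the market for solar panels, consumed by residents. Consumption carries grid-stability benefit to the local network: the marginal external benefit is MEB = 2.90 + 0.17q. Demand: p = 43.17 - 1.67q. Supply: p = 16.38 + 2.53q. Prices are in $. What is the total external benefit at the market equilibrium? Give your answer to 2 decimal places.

Market equilibrium (private): 16.38 + 2.53q = 43.17 - 1.67q → q_m = 6.3786.
Total external benefit = ∫₀^{q_m} (2.90 + 0.17q) dq = 2.90×6.3786 + ½×0.17×6.3786² = 21.9563.

$21.96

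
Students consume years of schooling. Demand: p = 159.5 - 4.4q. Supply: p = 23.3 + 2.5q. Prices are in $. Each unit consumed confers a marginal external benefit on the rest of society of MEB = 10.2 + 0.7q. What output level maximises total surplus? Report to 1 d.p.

Social marginal benefit = demand + MEB = 169.7 - 3.7q.
Set SMB = MC: 169.7 - 3.7q = 23.3 + 2.5q → q* = 23.6129.

q* = 23.6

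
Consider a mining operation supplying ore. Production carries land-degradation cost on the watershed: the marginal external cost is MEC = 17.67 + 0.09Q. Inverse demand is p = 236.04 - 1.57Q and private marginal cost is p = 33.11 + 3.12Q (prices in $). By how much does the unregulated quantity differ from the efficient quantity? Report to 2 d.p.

Market equilibrium (private): 33.11 + 3.12Q = 236.04 - 1.57Q → Q_m = 43.2687.
Social marginal cost = private MC + MEC = 50.78 + 3.21Q.
Set SMC = demand: 50.78 + 3.21Q = 236.04 - 1.57Q → Q* = 38.7573.
Gap = |43.2687 − 38.7573| = 4.5114.

4.51 units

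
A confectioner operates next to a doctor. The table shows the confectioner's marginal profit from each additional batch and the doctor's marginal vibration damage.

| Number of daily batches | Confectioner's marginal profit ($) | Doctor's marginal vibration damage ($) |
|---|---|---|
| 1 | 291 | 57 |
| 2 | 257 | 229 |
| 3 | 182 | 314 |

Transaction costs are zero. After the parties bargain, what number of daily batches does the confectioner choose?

2

Bargaining reaches the level where marginal profit last exceeds marginal vibration damage.
That holds through level 2 (257 ≥ 229) but not at 3 (182 < 314).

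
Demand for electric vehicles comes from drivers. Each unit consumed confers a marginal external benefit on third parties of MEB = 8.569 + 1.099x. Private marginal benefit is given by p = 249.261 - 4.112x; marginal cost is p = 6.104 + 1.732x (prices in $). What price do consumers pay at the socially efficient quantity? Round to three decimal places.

Social marginal benefit = demand + MEB = 257.830 - 3.013x.
Set SMB = MC: 257.830 - 3.013x = 6.104 + 1.732x → x* = 53.0508.
Consumer price on the demand curve at x*: 249.261 − 4.112×53.0508 = 31.1161.

P = $31.116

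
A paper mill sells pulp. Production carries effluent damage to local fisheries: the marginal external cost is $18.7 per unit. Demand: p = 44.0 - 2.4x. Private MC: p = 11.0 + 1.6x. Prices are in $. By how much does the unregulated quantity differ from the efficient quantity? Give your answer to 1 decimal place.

Market equilibrium (private): 11.0 + 1.6x = 44.0 - 2.4x → x_m = 8.2500.
Social marginal cost = private MC + MEC = 29.7 + 1.6x.
Set SMC = demand: 29.7 + 1.6x = 44.0 - 2.4x → x* = 3.5750.
Gap = |8.2500 − 3.5750| = 4.6750.

4.7 units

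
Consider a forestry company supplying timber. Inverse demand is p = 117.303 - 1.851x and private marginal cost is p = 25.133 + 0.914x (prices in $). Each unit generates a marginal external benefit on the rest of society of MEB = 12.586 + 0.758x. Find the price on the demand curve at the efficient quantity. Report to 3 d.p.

P = $20.689

Social marginal cost = private MC − MEB = 12.547 + 0.156x.
Set SMC = demand: 12.547 + 0.156x = 117.303 - 1.851x → x* = 52.1953.
Consumer price on the demand curve at x*: 117.303 − 1.851×52.1953 = 20.6895.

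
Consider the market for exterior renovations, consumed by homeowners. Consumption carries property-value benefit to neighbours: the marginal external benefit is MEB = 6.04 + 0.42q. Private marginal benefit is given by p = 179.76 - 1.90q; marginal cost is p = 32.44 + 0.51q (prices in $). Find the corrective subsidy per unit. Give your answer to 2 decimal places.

subsidy = $38.41 per unit

Social marginal benefit = demand + MEB = 185.80 - 1.48q.
Set SMB = MC: 185.80 - 1.48q = 32.44 + 0.51q → q* = 77.0653.
The Pigouvian subsidy equals MEB at q*: 6.04 + 0.42×77.0653 = 38.4074.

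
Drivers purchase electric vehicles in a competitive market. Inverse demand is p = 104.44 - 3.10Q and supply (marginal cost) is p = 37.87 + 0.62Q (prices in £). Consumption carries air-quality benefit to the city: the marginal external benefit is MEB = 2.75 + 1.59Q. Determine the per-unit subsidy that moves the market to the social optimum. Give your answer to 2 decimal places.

subsidy = £54.50 per unit

Social marginal benefit = demand + MEB = 107.19 - 1.51Q.
Set SMB = MC: 107.19 - 1.51Q = 37.87 + 0.62Q → Q* = 32.5446.
The Pigouvian subsidy equals MEB at Q*: 2.75 + 1.59×32.5446 = 54.4959.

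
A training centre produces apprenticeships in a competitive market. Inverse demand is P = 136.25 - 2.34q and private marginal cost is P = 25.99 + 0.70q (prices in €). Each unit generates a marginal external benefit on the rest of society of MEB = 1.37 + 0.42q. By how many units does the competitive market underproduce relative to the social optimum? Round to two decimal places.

Market equilibrium (private): 25.99 + 0.70q = 136.25 - 2.34q → q_m = 36.2697.
Social marginal cost = private MC − MEB = 24.62 + 0.28q.
Set SMC = demand: 24.62 + 0.28q = 136.25 - 2.34q → q* = 42.6069.
Gap = |36.2697 − 42.6069| = 6.3372.

6.34 units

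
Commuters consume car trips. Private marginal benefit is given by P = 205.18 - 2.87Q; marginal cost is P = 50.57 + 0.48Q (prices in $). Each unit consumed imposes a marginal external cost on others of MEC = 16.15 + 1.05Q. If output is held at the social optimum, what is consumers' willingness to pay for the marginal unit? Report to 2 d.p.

Social marginal benefit = demand − MEC = 189.03 - 3.92Q.
Set SMB = MC: 189.03 - 3.92Q = 50.57 + 0.48Q → Q* = 31.4682.
Consumer price on the demand curve at Q*: 205.18 − 2.87×31.4682 = 114.8663.

P = $114.87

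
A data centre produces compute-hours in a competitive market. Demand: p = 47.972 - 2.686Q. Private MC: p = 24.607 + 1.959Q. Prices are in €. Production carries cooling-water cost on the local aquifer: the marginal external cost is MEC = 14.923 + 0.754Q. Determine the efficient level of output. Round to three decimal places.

Q* = 1.564

Social marginal cost = private MC + MEC = 39.530 + 2.713Q.
Set SMC = demand: 39.530 + 2.713Q = 47.972 - 2.686Q → Q* = 1.5636.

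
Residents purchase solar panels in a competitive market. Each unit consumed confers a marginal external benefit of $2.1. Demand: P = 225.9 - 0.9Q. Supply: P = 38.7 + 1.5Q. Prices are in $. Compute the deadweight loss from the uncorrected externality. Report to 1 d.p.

Market equilibrium (private): 38.7 + 1.5Q = 225.9 - 0.9Q → Q_m = 78.0000.
Social marginal benefit = demand + MEB = 228.0 - 0.9Q.
Set SMB = MC: 228.0 - 0.9Q = 38.7 + 1.5Q → Q* = 78.8750.
The welfare-loss triangle has base |Q_m − Q*| and height MEB(Q_m) (the vertical gap between SMB and MC is zero at Q* and MEB at Q_m).
DWL = ½ × 0.8750 × 2.1000 = 0.9188.

DWL = $0.9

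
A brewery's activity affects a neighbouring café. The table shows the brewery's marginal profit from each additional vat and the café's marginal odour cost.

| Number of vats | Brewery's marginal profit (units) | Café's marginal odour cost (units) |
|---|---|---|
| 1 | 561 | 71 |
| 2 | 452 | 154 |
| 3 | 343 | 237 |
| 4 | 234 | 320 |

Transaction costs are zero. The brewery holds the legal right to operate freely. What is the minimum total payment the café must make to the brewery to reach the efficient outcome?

Left alone the brewery would choose level 4 (marginal profit stays positive).
Efficient level: k* = 3 (marginal profit ≥ marginal odour cost through 3).
The café must at least cover the brewery's forgone profit from cutting 4→3: 234 = 234.

234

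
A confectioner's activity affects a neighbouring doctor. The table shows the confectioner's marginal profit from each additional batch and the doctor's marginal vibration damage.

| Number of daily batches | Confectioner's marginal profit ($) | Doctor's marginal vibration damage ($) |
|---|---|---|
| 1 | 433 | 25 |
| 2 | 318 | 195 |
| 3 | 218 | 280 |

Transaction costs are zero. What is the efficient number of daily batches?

2

Bargaining reaches the level where marginal profit last exceeds marginal vibration damage.
That holds through level 2 (318 ≥ 195) but not at 3 (218 < 280).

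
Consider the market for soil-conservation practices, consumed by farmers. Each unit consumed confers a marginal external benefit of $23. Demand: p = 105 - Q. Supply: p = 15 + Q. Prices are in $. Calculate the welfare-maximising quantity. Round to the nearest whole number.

Social marginal benefit = demand + MEB = 128 - Q.
Set SMB = MC: 128 - Q = 15 + Q → Q* = 56.5000.

Q* = 57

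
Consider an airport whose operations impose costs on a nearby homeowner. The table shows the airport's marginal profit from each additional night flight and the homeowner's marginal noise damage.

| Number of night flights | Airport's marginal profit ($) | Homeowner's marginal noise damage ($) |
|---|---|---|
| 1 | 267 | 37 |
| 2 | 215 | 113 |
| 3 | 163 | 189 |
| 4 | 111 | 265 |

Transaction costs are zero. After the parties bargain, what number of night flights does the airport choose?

2

Bargaining reaches the level where marginal profit last exceeds marginal noise damage.
That holds through level 2 (215 ≥ 113) but not at 3 (163 < 189).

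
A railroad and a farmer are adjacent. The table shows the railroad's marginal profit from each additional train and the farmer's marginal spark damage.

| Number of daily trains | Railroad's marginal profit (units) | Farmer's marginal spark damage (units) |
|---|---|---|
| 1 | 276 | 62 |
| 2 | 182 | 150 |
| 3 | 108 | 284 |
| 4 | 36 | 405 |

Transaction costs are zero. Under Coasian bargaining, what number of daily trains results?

Bargaining reaches the level where marginal profit last exceeds marginal spark damage.
That holds through level 2 (182 ≥ 150) but not at 3 (108 < 284).

2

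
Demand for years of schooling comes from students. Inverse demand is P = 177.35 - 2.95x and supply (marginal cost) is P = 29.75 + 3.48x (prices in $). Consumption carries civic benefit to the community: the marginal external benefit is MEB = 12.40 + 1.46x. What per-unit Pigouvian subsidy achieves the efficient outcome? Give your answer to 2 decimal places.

subsidy = $59.40 per unit

Social marginal benefit = demand + MEB = 189.75 - 1.49x.
Set SMB = MC: 189.75 - 1.49x = 29.75 + 3.48x → x* = 32.1932.
The Pigouvian subsidy equals MEB at x*: 12.40 + 1.46×32.1932 = 59.4021.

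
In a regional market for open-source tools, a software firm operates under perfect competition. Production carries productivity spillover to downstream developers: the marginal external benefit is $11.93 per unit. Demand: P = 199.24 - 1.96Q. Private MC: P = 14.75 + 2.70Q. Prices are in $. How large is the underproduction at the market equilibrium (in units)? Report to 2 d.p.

Market equilibrium (private): 14.75 + 2.70Q = 199.24 - 1.96Q → Q_m = 39.5901.
Social marginal cost = private MC − MEB = 2.82 + 2.70Q.
Set SMC = demand: 2.82 + 2.70Q = 199.24 - 1.96Q → Q* = 42.1502.
Gap = |39.5901 − 42.1502| = 2.5601.

2.56 units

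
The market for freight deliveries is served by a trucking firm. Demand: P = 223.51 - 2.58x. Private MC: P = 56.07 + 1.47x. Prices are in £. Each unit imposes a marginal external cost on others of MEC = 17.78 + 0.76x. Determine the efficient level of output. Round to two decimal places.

x* = 31.11

Social marginal cost = private MC + MEC = 73.85 + 2.23x.
Set SMC = demand: 73.85 + 2.23x = 223.51 - 2.58x → x* = 31.1143.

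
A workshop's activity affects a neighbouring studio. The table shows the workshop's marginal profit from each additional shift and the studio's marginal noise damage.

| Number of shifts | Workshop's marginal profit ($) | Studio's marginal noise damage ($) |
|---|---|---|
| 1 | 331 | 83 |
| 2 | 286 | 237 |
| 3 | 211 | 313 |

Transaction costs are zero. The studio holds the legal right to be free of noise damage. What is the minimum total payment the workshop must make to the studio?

Efficient level: marginal profit ≥ marginal noise damage through level 2, so k* = 2.
With the studio holding the right, the workshop must at least compensate total damage at k*: 83 + 237 = 320.

$320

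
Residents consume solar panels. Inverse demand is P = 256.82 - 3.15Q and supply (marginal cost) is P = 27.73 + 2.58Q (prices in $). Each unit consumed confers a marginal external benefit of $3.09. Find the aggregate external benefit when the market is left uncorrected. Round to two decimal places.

$123.54

Market equilibrium (private): 27.73 + 2.58Q = 256.82 - 3.15Q → Q_m = 39.9808.
Total external benefit = MEB × Q_m = 3.09 × 39.9808 = 123.5407.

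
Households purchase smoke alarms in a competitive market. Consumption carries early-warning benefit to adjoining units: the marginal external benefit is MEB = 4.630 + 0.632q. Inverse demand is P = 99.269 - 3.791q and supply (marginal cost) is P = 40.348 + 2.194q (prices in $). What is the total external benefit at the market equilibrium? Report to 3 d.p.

Market equilibrium (private): 40.348 + 2.194q = 99.269 - 3.791q → q_m = 9.8448.
Total external benefit = ∫₀^{q_m} (4.630 + 0.632q) dq = 4.630×9.8448 + ½×0.632×9.8448² = 76.2082.

$76.208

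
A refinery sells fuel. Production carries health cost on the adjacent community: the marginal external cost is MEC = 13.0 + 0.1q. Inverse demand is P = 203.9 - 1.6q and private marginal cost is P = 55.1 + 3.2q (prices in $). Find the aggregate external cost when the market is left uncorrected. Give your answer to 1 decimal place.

$451.1

Market equilibrium (private): 55.1 + 3.2q = 203.9 - 1.6q → q_m = 31.0000.
Total external cost = ∫₀^{q_m} (13.0 + 0.1q) dq = 13.0×31.0000 + ½×0.1×31.0000² = 451.0500.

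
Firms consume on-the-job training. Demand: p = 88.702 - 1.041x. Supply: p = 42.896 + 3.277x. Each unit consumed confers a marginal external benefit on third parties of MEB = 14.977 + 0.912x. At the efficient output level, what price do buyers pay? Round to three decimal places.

P = 70.124

Social marginal benefit = demand + MEB = 103.679 - 0.129x.
Set SMB = MC: 103.679 - 0.129x = 42.896 + 3.277x → x* = 17.8459.
Consumer price on the demand curve at x*: 88.702 − 1.041×17.8459 = 70.1244.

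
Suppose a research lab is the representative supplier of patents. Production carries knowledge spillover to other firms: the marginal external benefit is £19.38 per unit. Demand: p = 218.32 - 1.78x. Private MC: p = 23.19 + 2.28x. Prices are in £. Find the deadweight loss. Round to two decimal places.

DWL = £46.25

Market equilibrium (private): 23.19 + 2.28x = 218.32 - 1.78x → x_m = 48.0616.
Social marginal cost = private MC − MEB = 3.81 + 2.28x.
Set SMC = demand: 3.81 + 2.28x = 218.32 - 1.78x → x* = 52.8350.
The welfare-loss triangle has base |x_m − x*| and height MEB(x_m) (the vertical gap between SMC and demand is zero at x* and MEB at x_m).
DWL = ½ × 4.7734 × 19.3800 = 46.2542.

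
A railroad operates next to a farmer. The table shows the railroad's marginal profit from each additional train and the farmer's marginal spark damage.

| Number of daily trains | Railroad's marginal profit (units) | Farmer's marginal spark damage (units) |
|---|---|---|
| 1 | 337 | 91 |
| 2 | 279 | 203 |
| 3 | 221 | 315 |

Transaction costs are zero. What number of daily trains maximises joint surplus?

2

Bargaining reaches the level where marginal profit last exceeds marginal spark damage.
That holds through level 2 (279 ≥ 203) but not at 3 (221 < 315).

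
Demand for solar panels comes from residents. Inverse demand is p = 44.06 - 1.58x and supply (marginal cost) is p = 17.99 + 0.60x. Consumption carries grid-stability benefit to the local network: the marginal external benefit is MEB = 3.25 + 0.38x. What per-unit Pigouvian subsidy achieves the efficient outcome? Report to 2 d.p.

Social marginal benefit = demand + MEB = 47.31 - 1.20x.
Set SMB = MC: 47.31 - 1.20x = 17.99 + 0.60x → x* = 16.2889.
The Pigouvian subsidy equals MEB at x*: 3.25 + 0.38×16.2889 = 9.4398.

subsidy = 9.44 per unit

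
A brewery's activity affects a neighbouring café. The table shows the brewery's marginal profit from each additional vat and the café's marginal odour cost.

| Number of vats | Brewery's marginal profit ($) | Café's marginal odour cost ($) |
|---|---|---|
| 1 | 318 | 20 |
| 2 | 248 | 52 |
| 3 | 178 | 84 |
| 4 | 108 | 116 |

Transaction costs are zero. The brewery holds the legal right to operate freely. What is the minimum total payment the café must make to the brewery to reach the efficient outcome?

$108

Left alone the brewery would choose level 4 (marginal profit stays positive).
Efficient level: k* = 3 (marginal profit ≥ marginal odour cost through 3).
The café must at least cover the brewery's forgone profit from cutting 4→3: 108 = 108.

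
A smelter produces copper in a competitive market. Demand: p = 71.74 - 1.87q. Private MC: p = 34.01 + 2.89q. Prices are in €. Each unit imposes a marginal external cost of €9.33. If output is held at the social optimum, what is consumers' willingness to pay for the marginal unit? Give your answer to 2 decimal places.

P = €60.58

Social marginal cost = private MC + MEC = 43.34 + 2.89q.
Set SMC = demand: 43.34 + 2.89q = 71.74 - 1.87q → q* = 5.9664.
Consumer price on the demand curve at q*: 71.74 − 1.87×5.9664 = 60.5828.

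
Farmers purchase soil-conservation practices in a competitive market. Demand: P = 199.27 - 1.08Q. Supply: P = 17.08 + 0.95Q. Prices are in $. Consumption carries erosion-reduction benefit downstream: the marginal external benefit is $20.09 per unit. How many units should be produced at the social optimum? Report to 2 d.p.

Social marginal benefit = demand + MEB = 219.36 - 1.08Q.
Set SMB = MC: 219.36 - 1.08Q = 17.08 + 0.95Q → Q* = 99.6453.

Q* = 99.65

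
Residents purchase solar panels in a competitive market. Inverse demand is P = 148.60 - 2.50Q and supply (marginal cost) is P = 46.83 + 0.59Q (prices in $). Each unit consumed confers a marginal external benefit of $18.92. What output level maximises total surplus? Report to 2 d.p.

Social marginal benefit = demand + MEB = 167.52 - 2.50Q.
Set SMB = MC: 167.52 - 2.50Q = 46.83 + 0.59Q → Q* = 39.0583.

Q* = 39.06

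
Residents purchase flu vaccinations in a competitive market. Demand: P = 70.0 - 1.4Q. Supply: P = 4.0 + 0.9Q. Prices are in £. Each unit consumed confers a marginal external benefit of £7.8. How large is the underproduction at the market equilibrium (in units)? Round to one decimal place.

Market equilibrium (private): 4.0 + 0.9Q = 70.0 - 1.4Q → Q_m = 28.6957.
Social marginal benefit = demand + MEB = 77.8 - 1.4Q.
Set SMB = MC: 77.8 - 1.4Q = 4.0 + 0.9Q → Q* = 32.0870.
Gap = |28.6957 − 32.0870| = 3.3913.

3.4 units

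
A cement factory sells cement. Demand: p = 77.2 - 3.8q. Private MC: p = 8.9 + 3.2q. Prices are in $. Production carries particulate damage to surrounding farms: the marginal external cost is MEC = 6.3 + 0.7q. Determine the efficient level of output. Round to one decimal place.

q* = 8.1

Social marginal cost = private MC + MEC = 15.2 + 3.9q.
Set SMC = demand: 15.2 + 3.9q = 77.2 - 3.8q → q* = 8.0519.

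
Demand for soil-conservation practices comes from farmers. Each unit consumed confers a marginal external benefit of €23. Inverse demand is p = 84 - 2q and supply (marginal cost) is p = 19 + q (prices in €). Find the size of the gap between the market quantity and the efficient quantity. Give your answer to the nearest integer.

Market equilibrium (private): 19 + q = 84 - 2q → q_m = 21.6667.
Social marginal benefit = demand + MEB = 107 - 2q.
Set SMB = MC: 107 - 2q = 19 + q → q* = 29.3333.
Gap = |21.6667 − 29.3333| = 7.6666.

8 units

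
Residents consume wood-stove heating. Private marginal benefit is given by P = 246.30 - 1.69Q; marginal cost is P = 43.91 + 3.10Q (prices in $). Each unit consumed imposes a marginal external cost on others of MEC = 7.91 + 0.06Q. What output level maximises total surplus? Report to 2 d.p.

Social marginal benefit = demand − MEC = 238.39 - 1.75Q.
Set SMB = MC: 238.39 - 1.75Q = 43.91 + 3.10Q → Q* = 40.0990.

Q* = 40.10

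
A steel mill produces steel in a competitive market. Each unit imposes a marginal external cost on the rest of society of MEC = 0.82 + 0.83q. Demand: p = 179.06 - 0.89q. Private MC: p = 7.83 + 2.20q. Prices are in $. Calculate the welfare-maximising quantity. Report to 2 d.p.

Social marginal cost = private MC + MEC = 8.65 + 3.03q.
Set SMC = demand: 8.65 + 3.03q = 179.06 - 0.89q → q* = 43.4719.

q* = 43.47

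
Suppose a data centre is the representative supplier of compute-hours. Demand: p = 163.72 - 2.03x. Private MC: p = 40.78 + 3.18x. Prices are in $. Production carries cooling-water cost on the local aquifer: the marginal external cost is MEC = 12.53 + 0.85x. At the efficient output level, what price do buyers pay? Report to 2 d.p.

P = $126.73

Social marginal cost = private MC + MEC = 53.31 + 4.03x.
Set SMC = demand: 53.31 + 4.03x = 163.72 - 2.03x → x* = 18.2195.
Consumer price on the demand curve at x*: 163.72 − 2.03×18.2195 = 126.7344.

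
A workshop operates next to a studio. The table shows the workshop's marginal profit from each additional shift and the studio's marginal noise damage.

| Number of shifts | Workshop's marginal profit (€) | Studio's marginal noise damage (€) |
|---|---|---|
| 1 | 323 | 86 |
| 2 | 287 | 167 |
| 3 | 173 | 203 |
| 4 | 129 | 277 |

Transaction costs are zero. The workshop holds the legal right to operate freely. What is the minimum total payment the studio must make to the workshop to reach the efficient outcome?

Left alone the workshop would choose level 4 (marginal profit stays positive).
Efficient level: k* = 2 (marginal profit ≥ marginal noise damage through 2).
The studio must at least cover the workshop's forgone profit from cutting 4→2: 173 + 129 = 302.

€302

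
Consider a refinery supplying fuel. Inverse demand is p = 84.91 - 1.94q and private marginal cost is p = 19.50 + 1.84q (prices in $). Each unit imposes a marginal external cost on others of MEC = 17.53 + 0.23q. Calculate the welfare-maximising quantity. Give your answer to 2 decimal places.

q* = 11.94

Social marginal cost = private MC + MEC = 37.03 + 2.07q.
Set SMC = demand: 37.03 + 2.07q = 84.91 - 1.94q → q* = 11.9401.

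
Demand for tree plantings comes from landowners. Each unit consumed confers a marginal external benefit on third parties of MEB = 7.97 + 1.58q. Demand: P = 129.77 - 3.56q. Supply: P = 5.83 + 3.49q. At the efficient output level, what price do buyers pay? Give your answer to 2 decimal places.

P = 43.92

Social marginal benefit = demand + MEB = 137.74 - 1.98q.
Set SMB = MC: 137.74 - 1.98q = 5.83 + 3.49q → q* = 24.1152.
Consumer price on the demand curve at q*: 129.77 − 3.56×24.1152 = 43.9199.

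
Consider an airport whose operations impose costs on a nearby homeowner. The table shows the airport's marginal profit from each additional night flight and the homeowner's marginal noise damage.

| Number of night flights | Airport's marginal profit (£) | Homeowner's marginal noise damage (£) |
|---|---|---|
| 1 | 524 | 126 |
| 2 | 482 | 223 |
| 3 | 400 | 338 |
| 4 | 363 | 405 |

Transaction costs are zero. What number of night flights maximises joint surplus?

3

Bargaining reaches the level where marginal profit last exceeds marginal noise damage.
That holds through level 3 (400 ≥ 338) but not at 4 (363 < 405).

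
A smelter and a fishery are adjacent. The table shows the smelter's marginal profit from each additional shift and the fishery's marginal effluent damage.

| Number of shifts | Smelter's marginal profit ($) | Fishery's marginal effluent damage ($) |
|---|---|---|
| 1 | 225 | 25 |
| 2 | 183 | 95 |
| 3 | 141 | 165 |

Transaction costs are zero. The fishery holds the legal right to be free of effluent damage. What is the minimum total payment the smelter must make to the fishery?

$120

Efficient level: marginal profit ≥ marginal effluent damage through level 2, so k* = 2.
With the fishery holding the right, the smelter must at least compensate total damage at k*: 25 + 95 = 120.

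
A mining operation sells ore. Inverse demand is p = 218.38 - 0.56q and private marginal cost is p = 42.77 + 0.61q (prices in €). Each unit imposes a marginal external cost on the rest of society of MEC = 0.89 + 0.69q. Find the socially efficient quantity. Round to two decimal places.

Social marginal cost = private MC + MEC = 43.66 + 1.30q.
Set SMC = demand: 43.66 + 1.30q = 218.38 - 0.56q → q* = 93.9355.

q* = 93.94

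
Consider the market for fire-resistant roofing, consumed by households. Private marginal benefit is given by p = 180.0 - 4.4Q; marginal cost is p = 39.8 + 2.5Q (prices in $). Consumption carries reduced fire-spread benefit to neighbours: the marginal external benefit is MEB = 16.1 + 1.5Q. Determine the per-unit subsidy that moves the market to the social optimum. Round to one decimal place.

subsidy = $59.5 per unit

Social marginal benefit = demand + MEB = 196.1 - 2.9Q.
Set SMB = MC: 196.1 - 2.9Q = 39.8 + 2.5Q → Q* = 28.9444.
The Pigouvian subsidy equals MEB at Q*: 16.1 + 1.5×28.9444 = 59.5166.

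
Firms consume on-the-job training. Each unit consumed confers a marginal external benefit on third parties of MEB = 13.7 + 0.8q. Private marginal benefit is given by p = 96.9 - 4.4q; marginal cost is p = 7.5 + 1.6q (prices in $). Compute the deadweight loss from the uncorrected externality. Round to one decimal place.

Market equilibrium (private): 7.5 + 1.6q = 96.9 - 4.4q → q_m = 14.9000.
Social marginal benefit = demand + MEB = 110.6 - 3.6q.
Set SMB = MC: 110.6 - 3.6q = 7.5 + 1.6q → q* = 19.8269.
Height of the DWL triangle at q_m is SMB(q_m) − MC(q_m) = MEB(q_m) = 25.6200.
DWL = ½ × 4.9269 × 25.6200 = 63.1136.

DWL = $63.1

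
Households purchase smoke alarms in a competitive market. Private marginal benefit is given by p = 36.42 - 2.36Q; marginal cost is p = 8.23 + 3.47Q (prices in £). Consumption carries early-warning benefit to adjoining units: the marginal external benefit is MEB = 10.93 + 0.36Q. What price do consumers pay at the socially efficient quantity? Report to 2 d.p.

P = £19.54

Social marginal benefit = demand + MEB = 47.35 - 2.00Q.
Set SMB = MC: 47.35 - 2.00Q = 8.23 + 3.47Q → Q* = 7.1517.
Consumer price on the demand curve at Q*: 36.42 − 2.36×7.1517 = 19.5420.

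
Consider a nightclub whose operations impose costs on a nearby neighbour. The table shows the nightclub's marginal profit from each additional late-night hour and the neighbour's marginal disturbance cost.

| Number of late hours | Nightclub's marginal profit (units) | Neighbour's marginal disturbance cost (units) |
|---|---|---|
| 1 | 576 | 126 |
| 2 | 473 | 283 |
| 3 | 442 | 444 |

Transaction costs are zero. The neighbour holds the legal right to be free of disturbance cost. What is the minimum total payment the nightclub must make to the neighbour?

409

Efficient level: marginal profit ≥ marginal disturbance cost through level 2, so k* = 2.
With the neighbour holding the right, the nightclub must at least compensate total damage at k*: 126 + 283 = 409.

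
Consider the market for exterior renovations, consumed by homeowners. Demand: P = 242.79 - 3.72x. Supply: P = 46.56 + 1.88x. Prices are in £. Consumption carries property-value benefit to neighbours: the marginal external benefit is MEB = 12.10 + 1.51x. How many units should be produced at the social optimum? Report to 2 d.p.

x* = 50.94

Social marginal benefit = demand + MEB = 254.89 - 2.21x.
Set SMB = MC: 254.89 - 2.21x = 46.56 + 1.88x → x* = 50.9364.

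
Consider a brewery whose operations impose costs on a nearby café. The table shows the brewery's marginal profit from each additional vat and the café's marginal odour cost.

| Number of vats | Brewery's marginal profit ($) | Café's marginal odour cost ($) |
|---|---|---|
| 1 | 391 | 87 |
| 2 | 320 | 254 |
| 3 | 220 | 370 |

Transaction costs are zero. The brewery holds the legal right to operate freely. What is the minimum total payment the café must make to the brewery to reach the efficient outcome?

$220

Left alone the brewery would choose level 3 (marginal profit stays positive).
Efficient level: k* = 2 (marginal profit ≥ marginal odour cost through 2).
The café must at least cover the brewery's forgone profit from cutting 3→2: 220 = 220.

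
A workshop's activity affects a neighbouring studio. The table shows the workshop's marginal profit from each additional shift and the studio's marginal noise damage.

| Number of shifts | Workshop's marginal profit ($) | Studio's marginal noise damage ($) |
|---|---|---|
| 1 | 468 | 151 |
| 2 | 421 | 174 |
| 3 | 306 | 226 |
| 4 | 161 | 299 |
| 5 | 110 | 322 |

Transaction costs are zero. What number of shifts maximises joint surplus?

Bargaining reaches the level where marginal profit last exceeds marginal noise damage.
That holds through level 3 (306 ≥ 226) but not at 4 (161 < 299).

3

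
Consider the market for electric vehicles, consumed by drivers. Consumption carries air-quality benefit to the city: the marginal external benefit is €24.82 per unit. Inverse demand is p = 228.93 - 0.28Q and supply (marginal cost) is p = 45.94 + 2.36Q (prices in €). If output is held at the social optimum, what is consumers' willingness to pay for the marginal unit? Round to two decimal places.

Social marginal benefit = demand + MEB = 253.75 - 0.28Q.
Set SMB = MC: 253.75 - 0.28Q = 45.94 + 2.36Q → Q* = 78.7159.
Consumer price on the demand curve at Q*: 228.93 − 0.28×78.7159 = 206.8895.

P = €206.89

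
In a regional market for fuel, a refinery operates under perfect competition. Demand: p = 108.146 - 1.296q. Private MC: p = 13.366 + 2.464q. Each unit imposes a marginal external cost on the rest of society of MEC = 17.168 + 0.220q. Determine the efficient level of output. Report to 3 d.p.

Social marginal cost = private MC + MEC = 30.534 + 2.684q.
Set SMC = demand: 30.534 + 2.684q = 108.146 - 1.296q → q* = 19.5005.

q* = 19.501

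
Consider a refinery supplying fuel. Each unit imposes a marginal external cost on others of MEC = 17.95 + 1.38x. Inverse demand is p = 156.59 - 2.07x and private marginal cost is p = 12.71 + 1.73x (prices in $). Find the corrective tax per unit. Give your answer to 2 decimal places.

tax = $51.50 per unit

Social marginal cost = private MC + MEC = 30.66 + 3.11x.
Set SMC = demand: 30.66 + 3.11x = 156.59 - 2.07x → x* = 24.3108.
The Pigouvian tax equals MEC at x*: 17.95 + 1.38×24.3108 = 51.4989.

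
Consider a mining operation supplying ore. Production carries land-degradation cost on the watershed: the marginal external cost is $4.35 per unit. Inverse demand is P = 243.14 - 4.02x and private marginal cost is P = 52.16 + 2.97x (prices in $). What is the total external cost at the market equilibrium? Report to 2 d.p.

Market equilibrium (private): 52.16 + 2.97x = 243.14 - 4.02x → x_m = 27.3219.
Total external cost = MEC × x_m = 4.35 × 27.3219 = 118.8503.

$118.85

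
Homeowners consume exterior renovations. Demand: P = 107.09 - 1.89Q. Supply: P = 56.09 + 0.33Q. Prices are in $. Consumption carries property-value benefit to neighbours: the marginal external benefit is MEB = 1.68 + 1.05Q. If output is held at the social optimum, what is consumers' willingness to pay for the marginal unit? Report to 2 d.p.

Social marginal benefit = demand + MEB = 108.77 - 0.84Q.
Set SMB = MC: 108.77 - 0.84Q = 56.09 + 0.33Q → Q* = 45.0256.
Consumer price on the demand curve at Q*: 107.09 − 1.89×45.0256 = 21.9916.

P = $21.99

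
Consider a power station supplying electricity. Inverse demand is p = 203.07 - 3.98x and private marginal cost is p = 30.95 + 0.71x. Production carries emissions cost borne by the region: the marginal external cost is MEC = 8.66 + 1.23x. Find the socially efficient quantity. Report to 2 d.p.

x* = 27.61

Social marginal cost = private MC + MEC = 39.61 + 1.94x.
Set SMC = demand: 39.61 + 1.94x = 203.07 - 3.98x → x* = 27.6115.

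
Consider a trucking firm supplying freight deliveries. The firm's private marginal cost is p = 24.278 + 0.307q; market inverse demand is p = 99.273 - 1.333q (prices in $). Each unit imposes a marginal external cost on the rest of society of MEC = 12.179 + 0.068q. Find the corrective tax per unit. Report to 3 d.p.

tax = $14.680 per unit

Social marginal cost = private MC + MEC = 36.457 + 0.375q.
Set SMC = demand: 36.457 + 0.375q = 99.273 - 1.333q → q* = 36.7775.
The Pigouvian tax equals MEC at q*: 12.179 + 0.068×36.7775 = 14.6799.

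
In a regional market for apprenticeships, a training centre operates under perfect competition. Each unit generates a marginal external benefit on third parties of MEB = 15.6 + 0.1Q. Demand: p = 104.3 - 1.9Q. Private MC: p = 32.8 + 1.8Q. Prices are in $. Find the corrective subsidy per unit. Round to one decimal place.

subsidy = $18.0 per unit

Social marginal cost = private MC − MEB = 17.2 + 1.7Q.
Set SMC = demand: 17.2 + 1.7Q = 104.3 - 1.9Q → Q* = 24.1944.
The Pigouvian subsidy equals MEB at Q*: 15.6 + 0.1×24.1944 = 18.0194.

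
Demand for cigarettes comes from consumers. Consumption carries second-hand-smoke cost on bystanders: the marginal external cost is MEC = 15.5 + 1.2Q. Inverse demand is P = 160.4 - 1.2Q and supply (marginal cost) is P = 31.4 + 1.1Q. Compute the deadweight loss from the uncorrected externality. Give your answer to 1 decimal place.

Market equilibrium (private): 31.4 + 1.1Q = 160.4 - 1.2Q → Q_m = 56.0870.
Social marginal benefit = demand − MEC = 144.9 - 2.4Q.
Set SMB = MC: 144.9 - 2.4Q = 31.4 + 1.1Q → Q* = 32.4286.
Height of the DWL triangle at Q_m is MC(Q_m) − SMB(Q_m) = MEC(Q_m) = 82.8043.
DWL = ½ × 23.6584 × 82.8043 = 979.5086.

DWL = 979.5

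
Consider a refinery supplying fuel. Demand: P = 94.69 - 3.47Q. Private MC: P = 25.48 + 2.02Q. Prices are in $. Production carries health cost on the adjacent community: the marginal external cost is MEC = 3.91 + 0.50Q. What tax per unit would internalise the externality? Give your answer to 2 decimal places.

Social marginal cost = private MC + MEC = 29.39 + 2.52Q.
Set SMC = demand: 29.39 + 2.52Q = 94.69 - 3.47Q → Q* = 10.9015.
The Pigouvian tax equals MEC at Q*: 3.91 + 0.50×10.9015 = 9.3608.

tax = $9.36 per unit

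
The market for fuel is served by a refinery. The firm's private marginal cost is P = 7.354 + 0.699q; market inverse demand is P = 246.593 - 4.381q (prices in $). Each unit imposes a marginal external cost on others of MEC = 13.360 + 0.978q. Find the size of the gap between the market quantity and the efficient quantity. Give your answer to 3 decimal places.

9.808 units

Market equilibrium (private): 7.354 + 0.699q = 246.593 - 4.381q → q_m = 47.0943.
Social marginal cost = private MC + MEC = 20.714 + 1.677q.
Set SMC = demand: 20.714 + 1.677q = 246.593 - 4.381q → q* = 37.2861.
Gap = |47.0943 − 37.2861| = 9.8082.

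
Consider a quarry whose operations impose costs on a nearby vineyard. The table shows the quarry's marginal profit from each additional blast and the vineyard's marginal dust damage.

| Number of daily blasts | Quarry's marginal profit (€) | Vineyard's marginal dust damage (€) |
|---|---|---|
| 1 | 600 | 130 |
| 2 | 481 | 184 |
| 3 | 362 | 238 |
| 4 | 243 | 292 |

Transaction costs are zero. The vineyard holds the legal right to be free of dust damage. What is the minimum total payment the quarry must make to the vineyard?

Efficient level: marginal profit ≥ marginal dust damage through level 3, so k* = 3.
With the vineyard holding the right, the quarry must at least compensate total damage at k*: 130 + 184 + 238 = 552.

€552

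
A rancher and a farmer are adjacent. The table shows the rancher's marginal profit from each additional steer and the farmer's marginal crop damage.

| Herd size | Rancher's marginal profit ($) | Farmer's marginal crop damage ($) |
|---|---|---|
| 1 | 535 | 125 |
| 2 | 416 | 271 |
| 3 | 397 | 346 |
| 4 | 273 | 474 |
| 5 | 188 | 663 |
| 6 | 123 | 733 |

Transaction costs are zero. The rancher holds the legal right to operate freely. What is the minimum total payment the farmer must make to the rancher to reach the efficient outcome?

Left alone the rancher would choose level 6 (marginal profit stays positive).
Efficient level: k* = 3 (marginal profit ≥ marginal crop damage through 3).
The farmer must at least cover the rancher's forgone profit from cutting 6→3: 273 + 188 + 123 = 584.

$584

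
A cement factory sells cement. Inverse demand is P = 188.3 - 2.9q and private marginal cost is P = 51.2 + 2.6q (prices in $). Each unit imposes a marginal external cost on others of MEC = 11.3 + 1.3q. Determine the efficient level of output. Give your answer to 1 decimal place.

Social marginal cost = private MC + MEC = 62.5 + 3.9q.
Set SMC = demand: 62.5 + 3.9q = 188.3 - 2.9q → q* = 18.5000.

q* = 18.5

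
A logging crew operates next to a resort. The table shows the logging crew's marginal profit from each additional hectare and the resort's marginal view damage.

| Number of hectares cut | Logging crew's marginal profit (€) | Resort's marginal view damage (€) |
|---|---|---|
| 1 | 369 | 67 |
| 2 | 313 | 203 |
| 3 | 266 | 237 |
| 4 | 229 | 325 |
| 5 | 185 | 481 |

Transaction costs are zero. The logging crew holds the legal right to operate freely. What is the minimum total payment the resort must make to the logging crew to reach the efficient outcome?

Left alone the logging crew would choose level 5 (marginal profit stays positive).
Efficient level: k* = 3 (marginal profit ≥ marginal view damage through 3).
The resort must at least cover the logging crew's forgone profit from cutting 5→3: 229 + 185 = 414.

€414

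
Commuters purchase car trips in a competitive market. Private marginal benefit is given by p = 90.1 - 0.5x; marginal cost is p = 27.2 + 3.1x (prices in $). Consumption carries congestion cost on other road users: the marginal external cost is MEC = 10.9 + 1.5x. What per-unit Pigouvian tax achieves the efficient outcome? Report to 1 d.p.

tax = $26.2 per unit

Social marginal benefit = demand − MEC = 79.2 - 2.0x.
Set SMB = MC: 79.2 - 2.0x = 27.2 + 3.1x → x* = 10.1961.
The Pigouvian tax equals MEC at x*: 10.9 + 1.5×10.1961 = 26.1942.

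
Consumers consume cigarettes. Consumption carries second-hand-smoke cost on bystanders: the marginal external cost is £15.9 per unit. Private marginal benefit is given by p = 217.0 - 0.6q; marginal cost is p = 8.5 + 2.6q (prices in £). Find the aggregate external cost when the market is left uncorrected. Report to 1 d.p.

£1036.0

Market equilibrium (private): 8.5 + 2.6q = 217.0 - 0.6q → q_m = 65.1563.
Total external cost = MEC × q_m = 15.9 × 65.1563 = 1035.9852.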